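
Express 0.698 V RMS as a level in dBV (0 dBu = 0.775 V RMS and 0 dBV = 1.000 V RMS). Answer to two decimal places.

dBV = 20·log₁₀(V / 1.000 V).
20·log₁₀(0.698/1.000) = -3.12 dBV.

-3.12 dBV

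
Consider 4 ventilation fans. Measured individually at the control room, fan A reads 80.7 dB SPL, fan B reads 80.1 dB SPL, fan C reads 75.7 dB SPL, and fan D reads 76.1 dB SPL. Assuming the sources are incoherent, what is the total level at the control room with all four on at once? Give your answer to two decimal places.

Uncorrelated sources add in intensity (power), not in dB.
L_total = 10·log₁₀(10^(80.7/10) + 10^(80.1/10) + 10^(75.7/10) + 10^(76.1/10)) = 10·log₁₀(297700000) = 84.74 dB SPL.

84.74 dB SPL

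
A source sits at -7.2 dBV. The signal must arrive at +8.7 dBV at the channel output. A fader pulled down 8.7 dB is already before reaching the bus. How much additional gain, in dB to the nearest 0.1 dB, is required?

24.6 dB

The required make-up gain is the shortfall in the dB sum.
G = +8.7 − (-7.2) + 8.7 = 24.6 dB.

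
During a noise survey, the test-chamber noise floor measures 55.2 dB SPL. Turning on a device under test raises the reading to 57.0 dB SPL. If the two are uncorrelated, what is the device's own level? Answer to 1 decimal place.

Background correction is a power subtraction:
L_src = 10·log₁₀(10^(57.0/10) − 10^(55.2/10)) = 10·log₁₀(170100) = 52.3 dB SPL.

52.3 dB SPL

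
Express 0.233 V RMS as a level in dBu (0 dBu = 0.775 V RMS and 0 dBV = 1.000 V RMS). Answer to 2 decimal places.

dBu = 20·log₁₀(V / 0.775 V).
20·log₁₀(0.233/0.775) = -10.44 dBu.

-10.44 dBu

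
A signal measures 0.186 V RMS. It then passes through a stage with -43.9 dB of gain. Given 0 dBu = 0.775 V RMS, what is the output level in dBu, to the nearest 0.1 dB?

Input level: 20·log₁₀(0.186/0.775) = -12.40 dBu.
Output: -12.40 − 43.9 = -56.3 dBu.

-56.3 dBu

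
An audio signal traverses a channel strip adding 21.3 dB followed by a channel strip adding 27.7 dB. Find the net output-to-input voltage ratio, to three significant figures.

Net gain = 21.3 + 27.7 = 49.0 dB.
Voltage ratio = 10^(49.0/20) = 282.

282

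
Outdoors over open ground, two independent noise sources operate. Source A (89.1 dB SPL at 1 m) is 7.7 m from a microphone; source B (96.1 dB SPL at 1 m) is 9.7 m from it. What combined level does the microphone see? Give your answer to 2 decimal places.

At the listener: L_A = 89.1 − 20·log₁₀(7.7) = 71.370 dB; L_B = 96.1 − 20·log₁₀(9.7) = 76.365 dB.
Combined: 10·log₁₀(10^(71.370/10)+10^(76.365/10)) = 77.56 dB SPL.

77.56 dB SPL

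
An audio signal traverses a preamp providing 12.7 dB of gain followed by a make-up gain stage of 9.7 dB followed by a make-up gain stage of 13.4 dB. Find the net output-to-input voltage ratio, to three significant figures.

Net gain = 12.7 + 9.7 + 13.4 = 35.8 dB.
Voltage ratio = 10^(35.8/20) = 61.7.

61.7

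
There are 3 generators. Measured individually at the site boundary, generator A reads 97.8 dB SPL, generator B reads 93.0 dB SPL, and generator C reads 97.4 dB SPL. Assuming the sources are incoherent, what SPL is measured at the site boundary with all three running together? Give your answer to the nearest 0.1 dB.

Uncorrelated sources add in intensity (power), not in dB.
L_total = 10·log₁₀(10^(97.8/10) + 10^(93.0/10) + 10^(97.4/10)) = 10·log₁₀(13516000000) = 101.3 dB SPL.

101.3 dB SPL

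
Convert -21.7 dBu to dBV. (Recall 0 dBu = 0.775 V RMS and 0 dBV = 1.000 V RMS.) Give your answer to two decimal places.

-23.91 dBV

The offset between the scales is 20·log₁₀(0.775/1.000) = −2.214 dB.
So dBV = -21.7 − 2.214 = -23.91 dBV.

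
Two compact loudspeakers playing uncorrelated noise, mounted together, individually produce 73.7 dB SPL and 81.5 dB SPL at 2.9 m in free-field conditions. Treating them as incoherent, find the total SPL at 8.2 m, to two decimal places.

Combined at 2.9 m: 10·log₁₀(10^(73.7/10)+10^(81.5/10)) = 82.167 dB SPL.
Then apply −20·log₁₀(8.2/2.9) = -9.028 dB → 73.14 dB SPL.

73.14 dB SPL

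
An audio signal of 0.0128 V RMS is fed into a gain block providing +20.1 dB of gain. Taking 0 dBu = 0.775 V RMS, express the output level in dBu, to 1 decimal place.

Input level: 20·log₁₀(0.0128/0.775) = -35.64 dBu.
Output: -35.64 + 20.1 = -15.5 dBu.

-15.5 dBu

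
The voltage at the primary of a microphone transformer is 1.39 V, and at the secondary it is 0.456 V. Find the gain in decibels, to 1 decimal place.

-9.7 dB

Voltage ratio → dB uses the 20·log₁₀ form:
20·log₁₀(0.456/1.39) = 20·log₁₀(0.3281) = -9.7 dB.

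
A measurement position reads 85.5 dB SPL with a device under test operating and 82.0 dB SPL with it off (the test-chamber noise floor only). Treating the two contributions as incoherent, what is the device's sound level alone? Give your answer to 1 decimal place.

82.9 dB SPL

Remove the background by subtracting linear intensities:
L_src = 10·log₁₀(10^(85.5/10) − 10^(82.0/10)) = 10·log₁₀(196300000) = 82.9 dB SPL.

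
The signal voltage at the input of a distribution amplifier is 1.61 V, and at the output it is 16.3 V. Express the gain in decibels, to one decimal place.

Voltage is an amplitude quantity, so gain = 20·log₁₀(V_out/V_in).
20·log₁₀(16.3/1.61) = 20·log₁₀(10.12) = 20.1 dB.

20.1 dB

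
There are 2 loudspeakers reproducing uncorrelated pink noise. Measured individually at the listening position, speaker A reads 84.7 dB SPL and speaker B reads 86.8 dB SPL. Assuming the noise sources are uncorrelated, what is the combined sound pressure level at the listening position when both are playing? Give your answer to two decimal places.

Uncorrelated sources add in intensity (power), not in dB.
L_total = 10·log₁₀(10^(84.7/10) + 10^(86.8/10)) = 10·log₁₀(773800000) = 88.89 dB SPL.

88.89 dB SPL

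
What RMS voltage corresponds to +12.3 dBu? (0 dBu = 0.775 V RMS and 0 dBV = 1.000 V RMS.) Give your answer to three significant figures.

3.19 V

V = 0.775 V × 10^(+12.3/20).
= 0.775 × 4.121 = 3.19 V.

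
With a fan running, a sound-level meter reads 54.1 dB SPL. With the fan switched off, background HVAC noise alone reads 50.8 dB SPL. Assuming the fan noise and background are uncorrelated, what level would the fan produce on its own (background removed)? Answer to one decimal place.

51.4 dB SPL

Background correction is a power subtraction:
L_src = 10·log₁₀(10^(54.1/10) − 10^(50.8/10)) = 10·log₁₀(136800) = 51.4 dB SPL.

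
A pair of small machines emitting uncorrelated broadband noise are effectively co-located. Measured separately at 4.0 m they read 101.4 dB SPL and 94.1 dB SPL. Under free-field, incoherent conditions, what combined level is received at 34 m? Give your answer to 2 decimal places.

83.55 dB SPL

Combined at 4.0 m: 10·log₁₀(10^(101.4/10)+10^(94.1/10)) = 102.142 dB SPL.
Then apply −20·log₁₀(34/4.0) = -18.588 dB → 83.55 dB SPL.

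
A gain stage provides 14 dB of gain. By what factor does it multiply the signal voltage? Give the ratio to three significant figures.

Voltage ratio = 10^(dB/20).
10^(14/20) = 10^(0.7000) = 5.01.

5.01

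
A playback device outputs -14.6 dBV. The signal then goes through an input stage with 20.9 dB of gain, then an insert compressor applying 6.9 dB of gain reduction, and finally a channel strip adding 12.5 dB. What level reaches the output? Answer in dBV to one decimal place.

+11.9 dBV

Cascaded gains and losses add directly in dB.
-14.6 + 20.9 − 6.9 + 12.5 = +11.9 dBV.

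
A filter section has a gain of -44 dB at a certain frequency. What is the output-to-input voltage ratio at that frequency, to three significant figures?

0.00631

Voltage ratio = 10^(dB/20).
10^(-44/20) = 10^(-2.200) = 0.00631.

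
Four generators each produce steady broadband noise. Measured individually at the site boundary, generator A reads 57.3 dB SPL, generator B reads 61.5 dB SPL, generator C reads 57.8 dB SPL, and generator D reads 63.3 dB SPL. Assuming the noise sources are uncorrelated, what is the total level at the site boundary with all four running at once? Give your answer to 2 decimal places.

Uncorrelated sources add in intensity (power), not in dB.
L_total = 10·log₁₀(10^(57.3/10) + 10^(61.5/10) + 10^(57.8/10) + 10^(63.3/10)) = 10·log₁₀(4690000) = 66.71 dB SPL.

66.71 dB SPL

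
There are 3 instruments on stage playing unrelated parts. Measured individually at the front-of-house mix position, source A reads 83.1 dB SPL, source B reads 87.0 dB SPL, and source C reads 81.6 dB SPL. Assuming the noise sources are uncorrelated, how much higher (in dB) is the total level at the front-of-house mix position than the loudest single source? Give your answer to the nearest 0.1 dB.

Add the sources as powers (linear), then convert back to dB:
L_total = 10·log₁₀(10^(83.1/10) + 10^(87.0/10) + 10^(81.6/10)) = 89.29 dB SPL.
Excess over the loudest (87.0 dB): 89.29 − 87.0 = 2.3 dB.

2.3 dB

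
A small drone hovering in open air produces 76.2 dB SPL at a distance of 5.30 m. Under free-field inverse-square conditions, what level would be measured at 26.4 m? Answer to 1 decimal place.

For a point source in a free field, ΔL = −20·log₁₀(d₂/d₁).
ΔL = −20·log₁₀(26.4/5.30) = -13.95 dB, so L₂ = 76.2 + (-13.95) = 62.3 dB SPL.

62.3 dB SPL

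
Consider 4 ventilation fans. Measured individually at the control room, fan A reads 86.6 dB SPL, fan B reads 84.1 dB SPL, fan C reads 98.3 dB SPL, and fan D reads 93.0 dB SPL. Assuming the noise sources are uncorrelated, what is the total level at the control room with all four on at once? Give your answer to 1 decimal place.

99.8 dB SPL

Add the sources as powers (linear), then convert back to dB:
L_total = 10·log₁₀(10^(86.6/10) + 10^(84.1/10) + 10^(98.3/10) + 10^(93.0/10)) = 10·log₁₀(9470000000) = 99.8 dB SPL.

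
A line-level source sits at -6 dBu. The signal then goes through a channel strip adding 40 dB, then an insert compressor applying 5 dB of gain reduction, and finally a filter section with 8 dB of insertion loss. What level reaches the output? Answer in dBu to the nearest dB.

+21 dBu

Cascaded gains and losses add directly in dB.
-6 + 40 − 5 − 8 = +21 dBu.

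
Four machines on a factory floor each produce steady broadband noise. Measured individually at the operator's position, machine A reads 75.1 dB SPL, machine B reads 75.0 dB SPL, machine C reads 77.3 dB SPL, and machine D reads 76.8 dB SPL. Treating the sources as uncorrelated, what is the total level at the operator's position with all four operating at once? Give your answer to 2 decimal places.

Add the sources as powers (linear), then convert back to dB:
L_total = 10·log₁₀(10^(75.1/10) + 10^(75.0/10) + 10^(77.3/10) + 10^(76.8/10)) = 10·log₁₀(165500000) = 82.19 dB SPL.

82.19 dB SPL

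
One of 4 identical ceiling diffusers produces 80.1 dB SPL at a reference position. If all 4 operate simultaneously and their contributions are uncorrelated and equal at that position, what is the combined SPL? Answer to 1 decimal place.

86.1 dB SPL

4 equal incoherent sources raise the level by 10·log₁₀(4) = 6.02 dB.
L_total = 80.1 + 6.02 = 86.1 dB SPL.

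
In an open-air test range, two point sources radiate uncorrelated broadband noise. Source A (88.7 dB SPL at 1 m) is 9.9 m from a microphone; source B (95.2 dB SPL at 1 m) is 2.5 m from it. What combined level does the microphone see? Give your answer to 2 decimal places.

87.30 dB SPL

At the listener: L_A = 88.7 − 20·log₁₀(9.9) = 68.787 dB; L_B = 95.2 − 20·log₁₀(2.5) = 87.241 dB.
Combined: 10·log₁₀(10^(68.787/10)+10^(87.241/10)) = 87.30 dB SPL.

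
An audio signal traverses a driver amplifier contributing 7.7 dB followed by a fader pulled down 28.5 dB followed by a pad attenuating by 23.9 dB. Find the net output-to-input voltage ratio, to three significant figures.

Net gain = 7.7 + (−28.5) + (−23.9) = -44.7 dB.
Voltage ratio = 10^(-44.7/20) = 0.00582.

0.00582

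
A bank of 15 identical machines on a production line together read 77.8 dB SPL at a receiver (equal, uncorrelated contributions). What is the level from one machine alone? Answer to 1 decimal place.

15 equal incoherent sources add 10·log₁₀(15) = 11.76 dB over one source.
L_one = 77.8 − 11.76 = 66.0 dB SPL.

66.0 dB SPL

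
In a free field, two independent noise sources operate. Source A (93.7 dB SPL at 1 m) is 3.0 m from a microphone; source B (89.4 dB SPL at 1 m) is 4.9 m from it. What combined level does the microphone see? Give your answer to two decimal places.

At the listener: L_A = 93.7 − 20·log₁₀(3.0) = 84.158 dB; L_B = 89.4 − 20·log₁₀(4.9) = 75.596 dB.
Combined: 10·log₁₀(10^(84.158/10)+10^(75.596/10)) = 84.72 dB SPL.

84.72 dB SPL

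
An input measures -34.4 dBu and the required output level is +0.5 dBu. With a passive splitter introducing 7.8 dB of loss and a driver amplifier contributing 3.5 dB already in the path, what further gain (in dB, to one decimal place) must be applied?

The required make-up gain is the shortfall in the dB sum.
G = +0.5 − (-34.4) + 7.8 − 3.5 = 39.2 dB.

39.2 dB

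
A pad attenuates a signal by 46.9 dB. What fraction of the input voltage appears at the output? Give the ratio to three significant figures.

0.00452

Voltage ratio = 10^(dB/20).
10^(-46.9/20) = 10^(-2.345) = 0.00452.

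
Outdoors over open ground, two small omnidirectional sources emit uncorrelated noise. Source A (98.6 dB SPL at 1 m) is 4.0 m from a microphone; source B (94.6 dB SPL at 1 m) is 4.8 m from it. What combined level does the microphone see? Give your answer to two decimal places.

87.62 dB SPL

At the listener: L_A = 98.6 − 20·log₁₀(4.0) = 86.559 dB; L_B = 94.6 − 20·log₁₀(4.8) = 80.975 dB.
Combined: 10·log₁₀(10^(86.559/10)+10^(80.975/10)) = 87.62 dB SPL.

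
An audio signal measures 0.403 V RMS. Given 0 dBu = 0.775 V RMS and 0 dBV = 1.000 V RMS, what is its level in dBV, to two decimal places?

dBV = 20·log₁₀(V / 1.000 V).
20·log₁₀(0.403/1.000) = -7.89 dBV.

-7.89 dBV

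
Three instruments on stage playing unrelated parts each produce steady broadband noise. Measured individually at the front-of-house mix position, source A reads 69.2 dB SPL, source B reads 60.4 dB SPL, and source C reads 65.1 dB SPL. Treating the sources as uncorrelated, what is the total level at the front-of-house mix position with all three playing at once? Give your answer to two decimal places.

Add the sources as powers (linear), then convert back to dB:
L_total = 10·log₁₀(10^(69.2/10) + 10^(60.4/10) + 10^(65.1/10)) = 10·log₁₀(12650000) = 71.02 dB SPL.

71.02 dB SPL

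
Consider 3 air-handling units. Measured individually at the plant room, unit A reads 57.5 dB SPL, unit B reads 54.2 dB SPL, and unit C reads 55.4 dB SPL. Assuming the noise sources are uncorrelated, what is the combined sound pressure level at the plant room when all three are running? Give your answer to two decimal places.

Add the sources as powers (linear), then convert back to dB:
L_total = 10·log₁₀(10^(57.5/10) + 10^(54.2/10) + 10^(55.4/10)) = 10·log₁₀(1172000) = 60.69 dB SPL.

60.69 dB SPL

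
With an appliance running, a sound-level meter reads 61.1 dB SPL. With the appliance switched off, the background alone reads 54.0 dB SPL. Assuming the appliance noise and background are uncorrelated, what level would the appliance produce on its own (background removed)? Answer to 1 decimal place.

Background correction is a power subtraction:
L_src = 10·log₁₀(10^(61.1/10) − 10^(54.0/10)) = 10·log₁₀(1037000) = 60.2 dB SPL.

60.2 dB SPL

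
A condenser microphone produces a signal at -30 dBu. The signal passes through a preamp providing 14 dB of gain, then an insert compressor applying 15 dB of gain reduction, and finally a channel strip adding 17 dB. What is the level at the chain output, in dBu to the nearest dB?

In dB, series stages simply add:
-30 + 14 − 15 + 17 = -14 dBu.

-14 dBu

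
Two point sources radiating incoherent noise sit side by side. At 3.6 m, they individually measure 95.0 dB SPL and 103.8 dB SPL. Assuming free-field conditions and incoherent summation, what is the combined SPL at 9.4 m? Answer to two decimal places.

96.00 dB SPL

Combined at 3.6 m: 10·log₁₀(10^(95.0/10)+10^(103.8/10)) = 104.338 dB SPL.
Then apply −20·log₁₀(9.4/3.6) = -8.337 dB → 96.00 dB SPL.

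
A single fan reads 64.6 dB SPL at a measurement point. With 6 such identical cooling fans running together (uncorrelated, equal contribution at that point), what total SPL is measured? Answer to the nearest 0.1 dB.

6 equal incoherent sources raise the level by 10·log₁₀(6) = 7.78 dB.
L_total = 64.6 + 7.78 = 72.4 dB SPL.

72.4 dB SPL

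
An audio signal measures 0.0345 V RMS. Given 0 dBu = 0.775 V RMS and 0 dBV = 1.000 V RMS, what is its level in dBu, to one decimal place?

dBu = 20·log₁₀(V / 0.775 V).
20·log₁₀(0.0345/0.775) = -27.0 dBu.

-27.0 dBu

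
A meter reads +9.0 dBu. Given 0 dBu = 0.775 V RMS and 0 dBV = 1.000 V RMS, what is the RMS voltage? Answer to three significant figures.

V = 0.775 V × 10^(+9.0/20).
= 0.775 × 2.818 = 2.18 V.

2.18 V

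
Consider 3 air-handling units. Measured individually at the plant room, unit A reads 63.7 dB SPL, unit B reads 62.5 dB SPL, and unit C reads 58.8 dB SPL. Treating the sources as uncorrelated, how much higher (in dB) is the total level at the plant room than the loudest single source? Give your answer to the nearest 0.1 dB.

3.2 dB

Incoherent sources sum as intensities:
L_total = 10·log₁₀(10^(63.7/10) + 10^(62.5/10) + 10^(58.8/10)) = 66.89 dB SPL.
Excess over the loudest (63.7 dB): 66.89 − 63.7 = 3.2 dB.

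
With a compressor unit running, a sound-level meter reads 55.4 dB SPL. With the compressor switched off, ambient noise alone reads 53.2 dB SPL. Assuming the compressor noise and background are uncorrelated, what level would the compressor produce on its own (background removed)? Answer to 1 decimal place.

51.4 dB SPL

Subtract intensities: L_src = 10·log₁₀(10^(L_total/10) − 10^(L_bg/10)).
L_src = 10·log₁₀(10^(55.4/10) − 10^(53.2/10)) = 10·log₁₀(137800) = 51.4 dB SPL.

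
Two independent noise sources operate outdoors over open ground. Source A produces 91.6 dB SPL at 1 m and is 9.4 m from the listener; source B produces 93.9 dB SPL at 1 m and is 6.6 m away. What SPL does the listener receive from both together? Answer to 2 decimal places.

At the listener: L_A = 91.6 − 20·log₁₀(9.4) = 72.137 dB; L_B = 93.9 − 20·log₁₀(6.6) = 77.509 dB.
Combined: 10·log₁₀(10^(72.137/10)+10^(77.509/10)) = 78.62 dB SPL.

78.62 dB SPL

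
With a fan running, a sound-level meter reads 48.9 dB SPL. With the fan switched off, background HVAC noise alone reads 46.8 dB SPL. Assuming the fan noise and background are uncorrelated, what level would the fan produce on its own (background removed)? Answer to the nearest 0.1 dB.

44.7 dB SPL

Background correction is a power subtraction:
L_src = 10·log₁₀(10^(48.9/10) − 10^(46.8/10)) = 10·log₁₀(29760) = 44.7 dB SPL.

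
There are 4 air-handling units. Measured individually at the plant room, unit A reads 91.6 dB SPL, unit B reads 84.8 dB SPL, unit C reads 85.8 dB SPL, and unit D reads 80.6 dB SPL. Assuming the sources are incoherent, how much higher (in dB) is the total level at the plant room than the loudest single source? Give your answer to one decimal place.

Add the sources as powers (linear), then convert back to dB:
L_total = 10·log₁₀(10^(91.6/10) + 10^(84.8/10) + 10^(85.8/10) + 10^(80.6/10)) = 93.51 dB SPL.
Excess over the loudest (91.6 dB): 93.51 − 91.6 = 1.9 dB.

1.9 dB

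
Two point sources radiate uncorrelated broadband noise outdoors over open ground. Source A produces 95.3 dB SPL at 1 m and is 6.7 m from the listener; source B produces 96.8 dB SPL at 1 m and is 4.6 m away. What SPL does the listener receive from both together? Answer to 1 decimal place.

At the listener: L_A = 95.3 − 20·log₁₀(6.7) = 78.78 dB; L_B = 96.8 − 20·log₁₀(4.6) = 83.54 dB.
Combined: 10·log₁₀(10^(78.78/10)+10^(83.54/10)) = 84.8 dB SPL.

84.8 dB SPL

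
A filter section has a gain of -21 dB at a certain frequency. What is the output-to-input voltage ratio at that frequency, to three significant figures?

Voltage ratio = 10^(dB/20).
10^(-21/20) = 10^(-1.050) = 0.0891.

0.0891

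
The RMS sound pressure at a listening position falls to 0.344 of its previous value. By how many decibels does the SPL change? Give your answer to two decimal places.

-9.27 dB

SPL change from a pressure ratio uses the 20·log₁₀ form:
20·log₁₀(0.344) = -9.27 dB.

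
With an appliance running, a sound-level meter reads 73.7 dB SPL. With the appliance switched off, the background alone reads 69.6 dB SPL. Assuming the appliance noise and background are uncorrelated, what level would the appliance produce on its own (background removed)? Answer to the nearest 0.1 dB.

71.6 dB SPL

Remove the background by subtracting linear intensities:
L_src = 10·log₁₀(10^(73.7/10) − 10^(69.6/10)) = 10·log₁₀(14320000) = 71.6 dB SPL.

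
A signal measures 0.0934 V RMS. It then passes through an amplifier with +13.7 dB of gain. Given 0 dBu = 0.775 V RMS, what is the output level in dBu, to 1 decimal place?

-4.7 dBu

Input level: 20·log₁₀(0.0934/0.775) = -18.38 dBu.
Output: -18.38 + 13.7 = -4.7 dBu.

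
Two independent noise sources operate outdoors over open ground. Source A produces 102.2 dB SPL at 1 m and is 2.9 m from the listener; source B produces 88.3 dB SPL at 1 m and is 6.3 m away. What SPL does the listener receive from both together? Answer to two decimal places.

At the listener: L_A = 102.2 − 20·log₁₀(2.9) = 92.952 dB; L_B = 88.3 − 20·log₁₀(6.3) = 72.313 dB.
Combined: 10·log₁₀(10^(92.952/10)+10^(72.313/10)) = 92.99 dB SPL.

92.99 dB SPL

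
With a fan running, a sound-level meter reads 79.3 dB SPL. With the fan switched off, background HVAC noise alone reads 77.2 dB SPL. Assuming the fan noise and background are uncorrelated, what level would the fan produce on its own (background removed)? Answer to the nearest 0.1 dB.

75.1 dB SPL

Background correction is a power subtraction:
L_src = 10·log₁₀(10^(79.3/10) − 10^(77.2/10)) = 10·log₁₀(32630000) = 75.1 dB SPL.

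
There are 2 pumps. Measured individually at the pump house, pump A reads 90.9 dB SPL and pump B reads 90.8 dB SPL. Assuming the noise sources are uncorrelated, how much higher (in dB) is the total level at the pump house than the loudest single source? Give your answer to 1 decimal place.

Add the sources as powers (linear), then convert back to dB:
L_total = 10·log₁₀(10^(90.9/10) + 10^(90.8/10)) = 93.86 dB SPL.
Excess over the loudest (90.9 dB): 93.86 − 90.9 = 3.0 dB.

3.0 dB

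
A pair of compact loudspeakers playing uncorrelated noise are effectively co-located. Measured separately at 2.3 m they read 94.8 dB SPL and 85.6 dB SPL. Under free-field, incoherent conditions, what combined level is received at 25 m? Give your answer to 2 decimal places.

74.57 dB SPL

Combined at 2.3 m: 10·log₁₀(10^(94.8/10)+10^(85.6/10)) = 95.293 dB SPL.
Then apply −20·log₁₀(25/2.3) = -20.724 dB → 74.57 dB SPL.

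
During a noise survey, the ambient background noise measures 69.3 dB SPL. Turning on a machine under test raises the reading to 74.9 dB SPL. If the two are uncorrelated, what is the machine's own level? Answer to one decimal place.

Background correction is a power subtraction:
L_src = 10·log₁₀(10^(74.9/10) − 10^(69.3/10)) = 10·log₁₀(22390000) = 73.5 dB SPL.

73.5 dB SPL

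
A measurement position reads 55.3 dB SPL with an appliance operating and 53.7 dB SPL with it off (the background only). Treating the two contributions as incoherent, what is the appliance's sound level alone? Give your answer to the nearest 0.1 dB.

Background correction is a power subtraction:
L_src = 10·log₁₀(10^(55.3/10) − 10^(53.7/10)) = 10·log₁₀(104400) = 50.2 dB SPL.

50.2 dB SPL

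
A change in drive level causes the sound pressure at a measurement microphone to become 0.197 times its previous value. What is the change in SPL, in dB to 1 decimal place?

SPL change from a pressure ratio uses the 20·log₁₀ form:
20·log₁₀(0.197) = -14.1 dB.

-14.1 dB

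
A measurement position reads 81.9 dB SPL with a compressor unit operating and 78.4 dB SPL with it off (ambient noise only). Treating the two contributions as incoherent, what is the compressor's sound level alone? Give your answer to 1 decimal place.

Remove the background by subtracting linear intensities:
L_src = 10·log₁₀(10^(81.9/10) − 10^(78.4/10)) = 10·log₁₀(85700000) = 79.3 dB SPL.

79.3 dB SPL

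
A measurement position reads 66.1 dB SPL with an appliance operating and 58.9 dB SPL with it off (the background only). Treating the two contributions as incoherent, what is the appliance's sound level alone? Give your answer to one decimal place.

Subtract intensities: L_src = 10·log₁₀(10^(L_total/10) − 10^(L_bg/10)).
L_src = 10·log₁₀(10^(66.1/10) − 10^(58.9/10)) = 10·log₁₀(3298000) = 65.2 dB SPL.

65.2 dB SPL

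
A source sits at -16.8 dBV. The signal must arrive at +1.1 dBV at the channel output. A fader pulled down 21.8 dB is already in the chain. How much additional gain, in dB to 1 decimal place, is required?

The required make-up gain is the shortfall in the dB sum.
G = +1.1 − (-16.8) + 21.8 = 39.7 dB.

39.7 dB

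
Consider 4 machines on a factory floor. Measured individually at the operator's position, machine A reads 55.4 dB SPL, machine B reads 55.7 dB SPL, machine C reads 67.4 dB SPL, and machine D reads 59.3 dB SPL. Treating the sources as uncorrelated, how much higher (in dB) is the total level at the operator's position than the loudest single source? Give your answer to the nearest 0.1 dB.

1.1 dB

Add the sources as powers (linear), then convert back to dB:
L_total = 10·log₁₀(10^(55.4/10) + 10^(55.7/10) + 10^(67.4/10) + 10^(59.3/10)) = 68.49 dB SPL.
Excess over the loudest (67.4 dB): 68.49 − 67.4 = 1.1 dB.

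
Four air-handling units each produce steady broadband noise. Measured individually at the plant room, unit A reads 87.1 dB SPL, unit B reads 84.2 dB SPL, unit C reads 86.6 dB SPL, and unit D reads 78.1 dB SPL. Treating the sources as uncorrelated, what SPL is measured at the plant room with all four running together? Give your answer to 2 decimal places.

91.13 dB SPL

Add the sources as powers (linear), then convert back to dB:
L_total = 10·log₁₀(10^(87.1/10) + 10^(84.2/10) + 10^(86.6/10) + 10^(78.1/10)) = 10·log₁₀(1298000000) = 91.13 dB SPL.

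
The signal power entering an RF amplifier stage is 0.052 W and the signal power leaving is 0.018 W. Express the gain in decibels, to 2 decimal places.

-4.61 dB

Power is a power quantity, so gain = 10·log₁₀(P_out/P_in).
10·log₁₀(0.018/0.052) = 10·log₁₀(0.3462) = -4.61 dB.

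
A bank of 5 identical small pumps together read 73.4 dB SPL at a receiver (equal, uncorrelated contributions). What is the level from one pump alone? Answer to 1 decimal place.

66.4 dB SPL

5 equal incoherent sources add 10·log₁₀(5) = 6.99 dB over one source.
L_one = 73.4 − 6.99 = 66.4 dB SPL.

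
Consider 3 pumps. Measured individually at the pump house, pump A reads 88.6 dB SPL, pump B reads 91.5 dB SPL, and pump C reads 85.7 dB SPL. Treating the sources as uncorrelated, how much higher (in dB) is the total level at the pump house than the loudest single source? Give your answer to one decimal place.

Incoherent sources sum as intensities:
L_total = 10·log₁₀(10^(88.6/10) + 10^(91.5/10) + 10^(85.7/10)) = 93.99 dB SPL.
Excess over the loudest (91.5 dB): 93.99 − 91.5 = 2.5 dB.

2.5 dB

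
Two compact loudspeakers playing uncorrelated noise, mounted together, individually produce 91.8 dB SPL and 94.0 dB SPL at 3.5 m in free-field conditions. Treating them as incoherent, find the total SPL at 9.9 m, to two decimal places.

Combined at 3.5 m: 10·log₁₀(10^(91.8/10)+10^(94.0/10)) = 96.048 dB SPL.
Then apply −20·log₁₀(9.9/3.5) = -9.031 dB → 87.02 dB SPL.

87.02 dB SPL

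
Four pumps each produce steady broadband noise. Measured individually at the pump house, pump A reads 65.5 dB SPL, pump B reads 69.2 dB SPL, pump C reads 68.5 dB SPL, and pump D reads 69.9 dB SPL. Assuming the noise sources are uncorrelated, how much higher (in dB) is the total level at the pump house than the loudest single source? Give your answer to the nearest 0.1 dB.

Incoherent sources sum as intensities:
L_total = 10·log₁₀(10^(65.5/10) + 10^(69.2/10) + 10^(68.5/10) + 10^(69.9/10)) = 74.58 dB SPL.
Excess over the loudest (69.9 dB): 74.58 − 69.9 = 4.7 dB.

4.7 dB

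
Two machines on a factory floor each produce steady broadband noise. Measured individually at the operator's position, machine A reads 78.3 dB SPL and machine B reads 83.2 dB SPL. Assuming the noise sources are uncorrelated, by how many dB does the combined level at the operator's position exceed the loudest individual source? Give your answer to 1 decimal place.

1.2 dB

Incoherent sources sum as intensities:
L_total = 10·log₁₀(10^(78.3/10) + 10^(83.2/10)) = 84.42 dB SPL.
Excess over the loudest (83.2 dB): 84.42 − 83.2 = 1.2 dB.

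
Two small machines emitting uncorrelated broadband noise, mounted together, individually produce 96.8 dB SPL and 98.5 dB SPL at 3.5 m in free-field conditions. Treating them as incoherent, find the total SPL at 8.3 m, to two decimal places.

Combined at 3.5 m: 10·log₁₀(10^(96.8/10)+10^(98.5/10)) = 100.743 dB SPL.
Then apply −20·log₁₀(8.3/3.5) = -7.500 dB → 93.24 dB SPL.

93.24 dB SPL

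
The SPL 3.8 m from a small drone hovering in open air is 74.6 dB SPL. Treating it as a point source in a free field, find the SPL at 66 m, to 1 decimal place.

49.8 dB SPL

Inverse-square spreading gives ΔL = −20·log₁₀(d₂/d₁).
ΔL = −20·log₁₀(66/3.8) = -24.80 dB, so L₂ = 74.6 + (-24.80) = 49.8 dB SPL.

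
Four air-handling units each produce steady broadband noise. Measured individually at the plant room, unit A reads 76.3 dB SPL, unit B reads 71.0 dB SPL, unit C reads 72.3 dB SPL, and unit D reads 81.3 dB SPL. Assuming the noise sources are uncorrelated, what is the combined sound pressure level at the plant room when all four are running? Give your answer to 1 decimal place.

Uncorrelated sources add in intensity (power), not in dB.
L_total = 10·log₁₀(10^(76.3/10) + 10^(71.0/10) + 10^(72.3/10) + 10^(81.3/10)) = 10·log₁₀(207100000) = 83.2 dB SPL.

83.2 dB SPL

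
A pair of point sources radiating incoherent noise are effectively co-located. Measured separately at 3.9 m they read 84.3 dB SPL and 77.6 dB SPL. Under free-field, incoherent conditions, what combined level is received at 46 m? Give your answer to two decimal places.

Combined at 3.9 m: 10·log₁₀(10^(84.3/10)+10^(77.6/10)) = 85.141 dB SPL.
Then apply −20·log₁₀(46/3.9) = -21.434 dB → 63.71 dB SPL.

63.71 dB SPL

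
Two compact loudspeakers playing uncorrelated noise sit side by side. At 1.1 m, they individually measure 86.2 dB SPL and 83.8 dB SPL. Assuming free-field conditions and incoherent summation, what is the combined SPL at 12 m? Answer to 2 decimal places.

67.42 dB SPL

Combined at 1.1 m: 10·log₁₀(10^(86.2/10)+10^(83.8/10)) = 88.174 dB SPL.
Then apply −20·log₁₀(12/1.1) = -20.756 dB → 67.42 dB SPL.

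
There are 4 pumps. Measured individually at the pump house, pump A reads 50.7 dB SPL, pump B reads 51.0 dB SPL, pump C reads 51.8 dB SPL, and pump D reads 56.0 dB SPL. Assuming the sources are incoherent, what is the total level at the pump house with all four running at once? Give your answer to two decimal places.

Add the sources as powers (linear), then convert back to dB:
L_total = 10·log₁₀(10^(50.7/10) + 10^(51.0/10) + 10^(51.8/10) + 10^(56.0/10)) = 10·log₁₀(792800) = 58.99 dB SPL.

58.99 dB SPL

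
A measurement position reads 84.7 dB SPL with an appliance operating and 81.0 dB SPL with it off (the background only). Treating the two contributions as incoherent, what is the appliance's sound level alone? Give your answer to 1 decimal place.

Remove the background by subtracting linear intensities:
L_src = 10·log₁₀(10^(84.7/10) − 10^(81.0/10)) = 10·log₁₀(169200000) = 82.3 dB SPL.

82.3 dB SPL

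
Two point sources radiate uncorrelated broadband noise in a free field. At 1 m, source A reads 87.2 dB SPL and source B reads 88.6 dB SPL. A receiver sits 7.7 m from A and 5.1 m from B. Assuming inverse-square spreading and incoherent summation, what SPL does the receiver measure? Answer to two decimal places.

75.65 dB SPL

At the listener: L_A = 87.2 − 20·log₁₀(7.7) = 69.470 dB; L_B = 88.6 − 20·log₁₀(5.1) = 74.449 dB.
Combined: 10·log₁₀(10^(69.470/10)+10^(74.449/10)) = 75.65 dB SPL.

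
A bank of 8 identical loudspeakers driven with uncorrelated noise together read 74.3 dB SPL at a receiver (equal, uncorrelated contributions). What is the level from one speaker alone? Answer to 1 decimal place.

8 equal incoherent sources add 10·log₁₀(8) = 9.03 dB over one source.
L_one = 74.3 − 9.03 = 65.3 dB SPL.

65.3 dB SPL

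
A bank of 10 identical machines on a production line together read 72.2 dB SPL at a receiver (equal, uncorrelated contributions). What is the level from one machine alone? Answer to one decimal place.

62.2 dB SPL

10 equal incoherent sources add 10·log₁₀(10) = 10.00 dB over one source.
L_one = 72.2 − 10.00 = 62.2 dB SPL.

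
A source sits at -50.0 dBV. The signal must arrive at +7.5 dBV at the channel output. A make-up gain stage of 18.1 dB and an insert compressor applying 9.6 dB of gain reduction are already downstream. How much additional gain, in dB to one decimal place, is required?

49.0 dB

The required make-up gain is the shortfall in the dB sum.
G = +7.5 − (-50.0) − 18.1 + 9.6 = 49.0 dB.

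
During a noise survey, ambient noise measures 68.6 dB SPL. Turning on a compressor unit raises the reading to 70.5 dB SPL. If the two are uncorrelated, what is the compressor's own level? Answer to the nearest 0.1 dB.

Background correction is a power subtraction:
L_src = 10·log₁₀(10^(70.5/10) − 10^(68.6/10)) = 10·log₁₀(3976000) = 66.0 dB SPL.

66.0 dB SPL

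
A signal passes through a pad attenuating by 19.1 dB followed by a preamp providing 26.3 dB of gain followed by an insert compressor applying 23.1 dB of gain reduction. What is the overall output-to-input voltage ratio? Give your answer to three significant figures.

0.160

Net gain = (−19.1) + 26.3 + (−23.1) = -15.9 dB.
Voltage ratio = 10^(-15.9/20) = 0.160.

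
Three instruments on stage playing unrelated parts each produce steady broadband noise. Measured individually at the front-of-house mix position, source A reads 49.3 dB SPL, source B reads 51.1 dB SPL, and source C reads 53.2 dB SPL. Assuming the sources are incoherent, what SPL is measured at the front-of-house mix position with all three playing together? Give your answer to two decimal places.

56.26 dB SPL

Incoherent sources sum as intensities:
L_total = 10·log₁₀(10^(49.3/10) + 10^(51.1/10) + 10^(53.2/10)) = 10·log₁₀(422900) = 56.26 dB SPL.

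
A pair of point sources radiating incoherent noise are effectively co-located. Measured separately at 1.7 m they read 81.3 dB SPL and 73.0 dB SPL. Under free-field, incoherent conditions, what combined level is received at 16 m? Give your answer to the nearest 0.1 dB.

Combined at 1.7 m: 10·log₁₀(10^(81.3/10)+10^(73.0/10)) = 81.90 dB SPL.
Then apply −20·log₁₀(16/1.7) = -19.47 dB → 62.4 dB SPL.

62.4 dB SPL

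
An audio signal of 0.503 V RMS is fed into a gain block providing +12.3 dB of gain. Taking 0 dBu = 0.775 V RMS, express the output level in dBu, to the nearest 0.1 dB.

Input level: 20·log₁₀(0.503/0.775) = -3.75 dBu.
Output: -3.75 + 12.3 = +8.5 dBu.

+8.5 dBu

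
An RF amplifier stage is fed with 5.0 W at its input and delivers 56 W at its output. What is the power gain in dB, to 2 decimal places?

Power ratio → dB uses the 10·log₁₀ form:
10·log₁₀(56/5.0) = 10·log₁₀(11.20) = 10.49 dB.

10.49 dB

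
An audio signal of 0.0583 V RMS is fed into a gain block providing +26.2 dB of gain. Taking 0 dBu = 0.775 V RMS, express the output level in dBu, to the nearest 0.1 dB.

+3.7 dBu

Input level: 20·log₁₀(0.0583/0.775) = -22.47 dBu.
Output: -22.47 + 26.2 = +3.7 dBu.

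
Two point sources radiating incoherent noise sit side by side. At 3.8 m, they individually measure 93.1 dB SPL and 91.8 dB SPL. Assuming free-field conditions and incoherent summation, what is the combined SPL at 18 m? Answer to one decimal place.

Combined at 3.8 m: 10·log₁₀(10^(93.1/10)+10^(91.8/10)) = 95.51 dB SPL.
Then apply −20·log₁₀(18/3.8) = -13.51 dB → 82.0 dB SPL.

82.0 dB SPL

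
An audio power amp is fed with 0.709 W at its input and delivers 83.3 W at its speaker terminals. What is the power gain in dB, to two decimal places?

20.70 dB

For a power ratio, dB = 10·log₁₀(P₂/P₁).
10·log₁₀(83.3/0.709) = 10·log₁₀(117.5) = 20.70 dB.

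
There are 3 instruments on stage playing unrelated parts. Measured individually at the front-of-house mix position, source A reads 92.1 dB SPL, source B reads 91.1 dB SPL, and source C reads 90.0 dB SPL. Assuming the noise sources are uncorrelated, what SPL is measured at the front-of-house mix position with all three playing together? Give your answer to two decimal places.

Add the sources as powers (linear), then convert back to dB:
L_total = 10·log₁₀(10^(92.1/10) + 10^(91.1/10) + 10^(90.0/10)) = 10·log₁₀(3910000000) = 95.92 dB SPL.

95.92 dB SPL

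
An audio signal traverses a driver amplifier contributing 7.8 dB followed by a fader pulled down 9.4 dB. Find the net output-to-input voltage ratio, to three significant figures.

0.832

Net gain = 7.8 + (−9.4) = -1.6 dB.
Voltage ratio = 10^(-1.6/20) = 0.832.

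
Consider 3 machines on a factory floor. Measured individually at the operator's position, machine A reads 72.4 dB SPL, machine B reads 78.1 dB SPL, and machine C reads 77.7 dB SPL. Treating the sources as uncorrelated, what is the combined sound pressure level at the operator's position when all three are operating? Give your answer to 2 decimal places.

81.49 dB SPL

Incoherent sources sum as intensities:
L_total = 10·log₁₀(10^(72.4/10) + 10^(78.1/10) + 10^(77.7/10)) = 10·log₁₀(140800000) = 81.49 dB SPL.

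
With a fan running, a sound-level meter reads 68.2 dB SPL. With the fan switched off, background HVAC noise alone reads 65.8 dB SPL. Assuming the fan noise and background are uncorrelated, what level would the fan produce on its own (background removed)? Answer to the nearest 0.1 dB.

64.5 dB SPL

Background correction is a power subtraction:
L_src = 10·log₁₀(10^(68.2/10) − 10^(65.8/10)) = 10·log₁₀(2805000) = 64.5 dB SPL.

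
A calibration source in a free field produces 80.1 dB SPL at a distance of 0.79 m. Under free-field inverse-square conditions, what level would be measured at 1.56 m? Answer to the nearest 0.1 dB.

74.2 dB SPL

Free-field point source: level drops by 20·log₁₀ of the distance ratio.
ΔL = −20·log₁₀(1.56/0.79) = -5.91 dB, so L₂ = 80.1 + (-5.91) = 74.2 dB SPL.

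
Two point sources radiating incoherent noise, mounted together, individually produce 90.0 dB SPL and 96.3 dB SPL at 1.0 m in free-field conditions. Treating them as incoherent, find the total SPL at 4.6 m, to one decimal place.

84.0 dB SPL

Combined at 1.0 m: 10·log₁₀(10^(90.0/10)+10^(96.3/10)) = 97.21 dB SPL.
Then apply −20·log₁₀(4.6/1.0) = -13.26 dB → 84.0 dB SPL.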